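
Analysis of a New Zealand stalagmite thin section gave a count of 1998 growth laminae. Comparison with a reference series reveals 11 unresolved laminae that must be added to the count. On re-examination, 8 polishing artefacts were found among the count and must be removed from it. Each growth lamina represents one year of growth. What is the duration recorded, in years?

2001 years

Adjusted count: 1998 − 8 + 11 = 2001 growth laminae.
With a one-to-one growth lamina periodicity this is 2001 years.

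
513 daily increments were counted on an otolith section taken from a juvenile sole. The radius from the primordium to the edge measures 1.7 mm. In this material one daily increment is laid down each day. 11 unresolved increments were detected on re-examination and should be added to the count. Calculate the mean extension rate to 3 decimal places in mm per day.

Correcting the raw count gives 513 + 11 = 524 true daily increments.
Mean rate = 1.7 mm / 524 days ≈ 0.003 mm per day.

0.003 mm per day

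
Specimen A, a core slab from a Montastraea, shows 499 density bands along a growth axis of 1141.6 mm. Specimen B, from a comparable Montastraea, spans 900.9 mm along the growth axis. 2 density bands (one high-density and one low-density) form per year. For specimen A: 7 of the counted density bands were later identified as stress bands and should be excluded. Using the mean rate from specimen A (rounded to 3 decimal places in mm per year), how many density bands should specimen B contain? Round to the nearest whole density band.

388 density bands

Specimen A: adjusted count: 499 − 7 = 492 density bands.
Specimen A: 492 density bands at 2 per year is 492 / 2 = 246 years.
A: 1141.6 mm over 246 years gives 1141.6 / 246 ≈ 4.641 mm/year.
For B, 900.9 / 4.641 = 194.12 years; at 2 density bands per year that is 194.12 × 2 ≈ 388 density bands.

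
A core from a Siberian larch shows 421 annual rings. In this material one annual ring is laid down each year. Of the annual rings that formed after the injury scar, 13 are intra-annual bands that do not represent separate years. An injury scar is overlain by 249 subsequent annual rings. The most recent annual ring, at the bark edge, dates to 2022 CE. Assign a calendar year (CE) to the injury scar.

1786 CE

There are 249 annual rings younger than the injury scar.
249 − 13 false = 236 true annual rings after the injury scar.
Counting back 236 years from 2022 CE places the injury scar in 2022 − 236 = 1786 CE.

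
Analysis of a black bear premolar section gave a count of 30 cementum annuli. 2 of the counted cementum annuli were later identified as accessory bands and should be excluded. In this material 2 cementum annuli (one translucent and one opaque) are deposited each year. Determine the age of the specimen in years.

After corrections the count is 30 − 2 = 28 cementum annuli.
28 cementum annuli at 2 per year is 28 / 2 = 14 years.

14 years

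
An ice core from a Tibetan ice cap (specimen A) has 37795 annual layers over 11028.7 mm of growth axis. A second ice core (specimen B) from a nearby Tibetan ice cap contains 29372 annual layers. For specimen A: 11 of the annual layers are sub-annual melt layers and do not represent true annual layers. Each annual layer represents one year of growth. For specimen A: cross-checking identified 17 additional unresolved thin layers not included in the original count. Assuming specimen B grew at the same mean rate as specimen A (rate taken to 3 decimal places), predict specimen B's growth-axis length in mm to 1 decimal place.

Specimen A: adjusted count: 37795 − 11 + 17 = 37801 annual layers.
A: 11028.7 mm over 37801 years gives 11028.7 / 37801 ≈ 0.292 mm/year.
For B, 0.292 mm/year × 29372 years = 8576.6 mm.

8576.6 mm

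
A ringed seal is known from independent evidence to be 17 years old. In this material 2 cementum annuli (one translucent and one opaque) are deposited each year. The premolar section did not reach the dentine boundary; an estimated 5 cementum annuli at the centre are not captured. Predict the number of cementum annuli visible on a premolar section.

29 cementum annuli

With 2 cementum annuli per year, 17 years would produce 17 × 2 = 34 cementum annuli.
Less the 5 uncaptured cementum annuli: 34 − 5 = 29.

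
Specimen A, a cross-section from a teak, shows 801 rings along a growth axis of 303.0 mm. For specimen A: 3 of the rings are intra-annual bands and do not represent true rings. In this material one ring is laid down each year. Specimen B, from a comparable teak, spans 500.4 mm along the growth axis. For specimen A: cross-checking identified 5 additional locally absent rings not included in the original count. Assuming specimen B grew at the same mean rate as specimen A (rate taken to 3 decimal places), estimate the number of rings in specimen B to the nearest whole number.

1327 rings

Specimen A: adjusted count: 801 − 3 + 5 = 803 rings.
A: Extension rate ≈ 303.0 / 803 = 0.377 mm/yr.
For B, 500.4 / 0.377 = 1327.32 years ≈ 1327 rings.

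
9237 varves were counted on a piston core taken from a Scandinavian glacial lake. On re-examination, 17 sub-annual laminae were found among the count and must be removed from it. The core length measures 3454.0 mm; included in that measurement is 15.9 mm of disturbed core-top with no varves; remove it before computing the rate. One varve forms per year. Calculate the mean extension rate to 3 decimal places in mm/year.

Correcting the raw count gives 9237 − 17 = 9220 true varves.
Removing the 15.9 mm offcut leaves 3454.0 − 15.9 = 3438.1 mm.
Extension rate ≈ 3438.1 / 9220 = 0.373 mm/year.

0.373 mm/year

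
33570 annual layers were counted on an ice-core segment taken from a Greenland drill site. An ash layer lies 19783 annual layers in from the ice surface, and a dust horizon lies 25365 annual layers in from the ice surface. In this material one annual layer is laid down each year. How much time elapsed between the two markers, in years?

Separation: 25365 − 19783 = 5582 annual layers.
At one annual layer per year, 5582 years elapsed between them.

5582 years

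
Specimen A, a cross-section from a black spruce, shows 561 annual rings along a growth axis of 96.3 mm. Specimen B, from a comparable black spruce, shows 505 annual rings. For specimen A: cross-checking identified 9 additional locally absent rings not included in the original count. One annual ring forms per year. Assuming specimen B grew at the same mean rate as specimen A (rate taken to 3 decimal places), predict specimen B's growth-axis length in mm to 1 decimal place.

85.3 mm

Specimen A: true annual ring count = 561 + 9 = 570.
A: 96.3 mm over 570 years gives 96.3 / 570 ≈ 0.169 mm/year.
For B, 0.169 mm/year × 505 years = 85.3 mm.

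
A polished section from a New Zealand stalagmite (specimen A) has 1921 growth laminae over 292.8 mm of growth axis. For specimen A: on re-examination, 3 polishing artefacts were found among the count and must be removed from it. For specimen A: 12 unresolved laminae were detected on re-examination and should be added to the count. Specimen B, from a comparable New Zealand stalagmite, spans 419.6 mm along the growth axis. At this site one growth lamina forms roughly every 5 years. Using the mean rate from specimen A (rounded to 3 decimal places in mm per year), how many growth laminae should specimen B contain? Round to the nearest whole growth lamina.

2797 growth laminae

Specimen A: adjusted count: 1921 − 3 + 12 = 1930 growth laminae.
Specimen A: 1930 growth laminae at 5 years each span 1930 × 5 = 9650 years.
A: Extension rate ≈ 292.8 / 9650 = 0.030 mm/year.
For B, 419.6 / 0.030 = 13986.67 years; at 5 years per growth lamina that is 13986.67 / 5 ≈ 2797 growth laminae.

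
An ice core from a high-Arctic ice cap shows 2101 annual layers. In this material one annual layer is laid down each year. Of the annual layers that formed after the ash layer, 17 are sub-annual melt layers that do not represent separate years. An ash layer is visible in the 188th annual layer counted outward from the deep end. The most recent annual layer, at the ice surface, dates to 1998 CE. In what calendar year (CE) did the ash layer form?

102 CE

2101 − 188 = 1913 annual layers lie beyond the ash layer toward the ice surface.
Removing the 17 false annual layers leaves 1913 − 17 = 1896 true annual layers beyond the ash layer.
Counting back 1896 years from 1998 CE places the ash layer in 1998 − 1896 = 102 CE.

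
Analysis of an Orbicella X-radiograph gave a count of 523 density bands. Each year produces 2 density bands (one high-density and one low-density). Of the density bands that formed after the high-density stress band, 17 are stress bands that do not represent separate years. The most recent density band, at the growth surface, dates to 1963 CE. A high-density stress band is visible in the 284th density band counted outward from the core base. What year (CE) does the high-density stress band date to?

523 − 284 = 239 density bands lie beyond the high-density stress band toward the growth surface.
Removing the 17 false density bands leaves 239 − 17 = 222 true density bands beyond the high-density stress band.
222 density bands at 2 per year is 222 / 2 = 111 years.
1963 − 111 = 1852 CE.

1852 CE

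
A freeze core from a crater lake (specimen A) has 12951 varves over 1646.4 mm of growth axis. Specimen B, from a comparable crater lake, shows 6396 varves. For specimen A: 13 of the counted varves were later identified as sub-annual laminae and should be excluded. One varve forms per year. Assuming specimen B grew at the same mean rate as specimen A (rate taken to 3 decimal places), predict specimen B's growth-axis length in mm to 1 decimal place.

Specimen A: correcting the raw count gives 12951 − 13 = 12938 true varves.
A: Extension rate ≈ 1646.4 / 12938 = 0.127 mm/yr.
B's length ≈ 0.127 × 6396 = 812.3 mm.

812.3 mm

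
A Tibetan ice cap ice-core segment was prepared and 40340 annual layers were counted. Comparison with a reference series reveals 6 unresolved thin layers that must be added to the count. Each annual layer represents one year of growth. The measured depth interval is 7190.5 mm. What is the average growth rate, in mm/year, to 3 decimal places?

0.178 mm/year

Adjusted count: 40340 + 6 = 40346 annual layers.
7190.5 mm over 40346 years gives 7190.5 / 40346 ≈ 0.178 mm/year.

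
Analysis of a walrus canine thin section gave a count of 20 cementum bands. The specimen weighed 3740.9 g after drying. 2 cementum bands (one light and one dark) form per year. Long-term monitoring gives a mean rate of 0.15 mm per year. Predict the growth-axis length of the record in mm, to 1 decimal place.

1.5 mm

With 2 cementum bands per year, 20 / 2 = 10 years.
Predicted length = 0.15 mm/year × 10 years = 1.5 mm.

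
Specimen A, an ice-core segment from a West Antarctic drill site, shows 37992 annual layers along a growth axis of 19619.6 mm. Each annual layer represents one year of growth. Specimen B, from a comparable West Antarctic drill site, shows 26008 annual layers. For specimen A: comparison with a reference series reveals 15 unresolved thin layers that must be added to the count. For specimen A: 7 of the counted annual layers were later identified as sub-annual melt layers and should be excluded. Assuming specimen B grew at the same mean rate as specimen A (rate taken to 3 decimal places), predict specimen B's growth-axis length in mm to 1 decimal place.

13420.1 mm

Specimen A: true annual layer count = 37992 − 7 + 15 = 38000.
A: Mean rate = 19619.6 mm / 38000 years ≈ 0.516 mm per year.
Length of B = 0.516 × 26008 = 13420.1 mm.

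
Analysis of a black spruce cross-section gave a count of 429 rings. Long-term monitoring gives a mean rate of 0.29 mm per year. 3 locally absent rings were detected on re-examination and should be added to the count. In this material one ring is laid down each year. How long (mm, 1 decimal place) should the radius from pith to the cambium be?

Correcting the raw count gives 429 + 3 = 432 true rings.
Length ≈ 0.29 × 432 = 125.3 mm.

125.3 mm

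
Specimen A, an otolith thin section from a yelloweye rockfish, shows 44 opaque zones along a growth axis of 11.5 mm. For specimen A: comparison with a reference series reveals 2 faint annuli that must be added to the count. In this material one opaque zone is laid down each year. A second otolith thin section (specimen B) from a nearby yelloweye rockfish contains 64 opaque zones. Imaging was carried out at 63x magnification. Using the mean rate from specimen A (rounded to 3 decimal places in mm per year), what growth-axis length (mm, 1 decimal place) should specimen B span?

Specimen A: after corrections the count is 44 + 2 = 46 opaque zones.
A: 11.5 mm over 46 years gives 11.5 / 46 ≈ 0.250 mm/yr.
Length of B = 0.250 × 64 = 16.0 mm.

16.0 mm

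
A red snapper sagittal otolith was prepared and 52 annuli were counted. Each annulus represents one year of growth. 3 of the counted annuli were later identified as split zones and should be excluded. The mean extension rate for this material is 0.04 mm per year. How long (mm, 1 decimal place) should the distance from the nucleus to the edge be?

2.0 mm

True annulus count = 52 − 3 = 49.
Length ≈ 0.04 × 49 = 2.0 mm.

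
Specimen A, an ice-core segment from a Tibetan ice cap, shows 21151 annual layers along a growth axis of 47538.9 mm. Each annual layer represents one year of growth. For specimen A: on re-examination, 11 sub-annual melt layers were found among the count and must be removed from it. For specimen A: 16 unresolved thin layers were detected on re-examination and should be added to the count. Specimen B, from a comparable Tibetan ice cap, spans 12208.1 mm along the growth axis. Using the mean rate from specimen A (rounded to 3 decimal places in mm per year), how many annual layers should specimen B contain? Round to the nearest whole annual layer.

Specimen A: true annual layer count = 21151 − 11 + 16 = 21156.
A: Extension rate ≈ 47538.9 / 21156 = 2.247 mm per year.
For B, 12208.1 / 2.247 = 5433.07 years ≈ 5433 annual layers.

5433 annual layers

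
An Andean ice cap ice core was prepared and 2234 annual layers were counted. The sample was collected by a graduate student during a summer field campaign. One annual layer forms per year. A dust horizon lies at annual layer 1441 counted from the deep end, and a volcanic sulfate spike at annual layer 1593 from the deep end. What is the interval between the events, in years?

Separation: 1593 − 1441 = 152 annual layers.
At one annual layer per year, 152 years elapsed between them.

152 years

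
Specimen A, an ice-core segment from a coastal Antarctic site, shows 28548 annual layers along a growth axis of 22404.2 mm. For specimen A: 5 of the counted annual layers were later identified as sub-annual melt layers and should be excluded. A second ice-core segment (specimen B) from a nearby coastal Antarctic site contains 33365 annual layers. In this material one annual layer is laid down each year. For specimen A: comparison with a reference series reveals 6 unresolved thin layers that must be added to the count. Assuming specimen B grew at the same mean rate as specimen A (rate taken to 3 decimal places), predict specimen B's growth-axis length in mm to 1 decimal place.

26191.5 mm

Specimen A: correcting the raw count gives 28548 − 5 + 6 = 28549 true annual layers.
A: 22404.2 mm over 28549 years gives 22404.2 / 28549 ≈ 0.785 mm per year.
B's length ≈ 0.785 × 33365 = 26191.5 mm.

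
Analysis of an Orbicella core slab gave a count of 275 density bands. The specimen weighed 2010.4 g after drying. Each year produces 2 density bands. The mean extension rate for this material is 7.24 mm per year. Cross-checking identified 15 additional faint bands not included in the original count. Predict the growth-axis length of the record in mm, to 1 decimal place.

Adjusted count: 275 + 15 = 290 density bands.
290 density bands at 2 per year is 290 / 2 = 145 years.
Length ≈ 7.24 × 145 = 1049.8 mm.

1049.8 mm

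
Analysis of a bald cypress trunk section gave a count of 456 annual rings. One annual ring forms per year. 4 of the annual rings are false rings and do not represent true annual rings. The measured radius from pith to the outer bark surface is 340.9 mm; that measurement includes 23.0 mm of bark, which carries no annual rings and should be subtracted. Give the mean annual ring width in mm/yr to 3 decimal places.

0.703 mm/yr

Correcting the raw count gives 456 − 4 = 452 true annual rings.
Removing the 23.0 mm offcut leaves 340.9 − 23.0 = 317.9 mm.
Mean rate = 317.9 mm / 452 years ≈ 0.703 mm/yr.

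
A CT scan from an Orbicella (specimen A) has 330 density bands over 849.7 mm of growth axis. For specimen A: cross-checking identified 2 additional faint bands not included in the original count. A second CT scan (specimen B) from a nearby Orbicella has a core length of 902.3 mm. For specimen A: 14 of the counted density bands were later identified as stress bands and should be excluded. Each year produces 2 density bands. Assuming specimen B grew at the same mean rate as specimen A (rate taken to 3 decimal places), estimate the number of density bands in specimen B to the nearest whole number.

338 density bands

Specimen A: true density band count = 330 − 14 + 2 = 318.
Specimen A: dividing by 2 density bands per year: 318 / 2 = 159 years.
A: Extension rate ≈ 849.7 / 159 = 5.344 mm/year.
For B, 902.3 / 5.344 = 168.84 years; at 2 density bands per year that is 168.84 × 2 ≈ 338 density bands.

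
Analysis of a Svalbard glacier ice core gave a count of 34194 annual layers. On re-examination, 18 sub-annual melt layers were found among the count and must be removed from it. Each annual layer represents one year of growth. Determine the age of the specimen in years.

Adjusted count: 34194 − 18 = 34176 annual layers.
With a one-to-one annual layer periodicity this is 34176 years.

34176 years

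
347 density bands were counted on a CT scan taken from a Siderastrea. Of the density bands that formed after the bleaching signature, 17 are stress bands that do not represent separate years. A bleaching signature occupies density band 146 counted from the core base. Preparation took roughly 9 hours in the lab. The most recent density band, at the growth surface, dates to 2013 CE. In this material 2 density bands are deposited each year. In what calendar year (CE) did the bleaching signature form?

1921 CE

347 − 146 = 201 density bands lie beyond the bleaching signature toward the growth surface.
201 − 17 false = 184 true density bands after the bleaching signature.
Dividing by 2 density bands per year: 184 / 2 = 92 years.
Counting back 92 years from 2013 CE places the bleaching signature in 2013 − 92 = 1921 CE.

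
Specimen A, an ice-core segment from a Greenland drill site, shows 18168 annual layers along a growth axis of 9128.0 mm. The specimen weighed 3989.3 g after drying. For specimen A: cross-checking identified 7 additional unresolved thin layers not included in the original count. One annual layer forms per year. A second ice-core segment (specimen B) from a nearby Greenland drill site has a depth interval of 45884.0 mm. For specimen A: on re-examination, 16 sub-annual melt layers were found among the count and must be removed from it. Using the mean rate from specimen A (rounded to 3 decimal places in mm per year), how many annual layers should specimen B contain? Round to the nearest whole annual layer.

91221 annual layers

Specimen A: after corrections the count is 18168 − 16 + 7 = 18159 annual layers.
A: 9128.0 mm over 18159 years gives 9128.0 / 18159 ≈ 0.503 mm/year.
B spans 45884.0 / 0.503 = 91220.68 years ≈ 91221 annual layers.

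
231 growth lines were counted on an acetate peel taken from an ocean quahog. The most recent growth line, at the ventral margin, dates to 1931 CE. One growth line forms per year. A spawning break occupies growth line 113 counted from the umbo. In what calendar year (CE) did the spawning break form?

The spawning break sits at growth line 113 from the umbo, so 231 − 113 = 118 growth lines formed after it.
The growth line at the ventral margin is 1931 CE, so the spawning break dates to 1931 − 118 = 1813 CE.

1813 CE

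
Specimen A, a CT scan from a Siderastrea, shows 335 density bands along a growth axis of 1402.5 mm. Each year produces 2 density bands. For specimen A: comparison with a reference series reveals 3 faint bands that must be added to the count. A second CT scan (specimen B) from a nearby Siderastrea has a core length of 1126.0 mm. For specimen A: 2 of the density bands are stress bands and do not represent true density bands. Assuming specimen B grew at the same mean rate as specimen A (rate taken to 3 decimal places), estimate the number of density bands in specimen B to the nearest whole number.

270 density bands

Specimen A: after corrections the count is 335 − 2 + 3 = 336 density bands.
Specimen A: with 2 density bands per year, 336 / 2 = 168 years.
A: Mean rate = 1402.5 mm / 168 years ≈ 8.348 mm/year.
B spans 1126.0 / 8.348 = 134.88 years; at 2 density bands per year that is 134.88 × 2 ≈ 270 density bands.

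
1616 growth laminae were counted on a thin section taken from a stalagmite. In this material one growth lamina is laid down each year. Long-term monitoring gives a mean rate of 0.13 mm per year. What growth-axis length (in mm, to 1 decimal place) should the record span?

1616 years of growth are recorded.
Length ≈ 0.13 × 1616 = 210.1 mm.

210.1 mm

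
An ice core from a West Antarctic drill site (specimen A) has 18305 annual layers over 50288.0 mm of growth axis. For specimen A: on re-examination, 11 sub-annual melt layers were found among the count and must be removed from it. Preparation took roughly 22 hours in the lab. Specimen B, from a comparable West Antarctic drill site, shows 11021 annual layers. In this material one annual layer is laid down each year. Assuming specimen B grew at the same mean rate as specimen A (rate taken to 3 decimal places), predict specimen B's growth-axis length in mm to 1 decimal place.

Specimen A: true annual layer count = 18305 − 11 = 18294.
A: Extension rate ≈ 50288.0 / 18294 = 2.749 mm/year.
For B, 2.749 mm/year × 11021 years = 30296.7 mm.

30296.7 mm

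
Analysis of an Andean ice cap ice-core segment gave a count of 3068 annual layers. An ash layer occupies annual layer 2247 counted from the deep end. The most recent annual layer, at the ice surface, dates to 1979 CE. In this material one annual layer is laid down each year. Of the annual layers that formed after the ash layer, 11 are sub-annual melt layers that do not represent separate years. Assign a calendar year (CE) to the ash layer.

Between annual layer 2247 and the ice surface there are 3068 − 2247 = 821 annual layers.
Removing the 11 false annual layers leaves 821 − 11 = 810 true annual layers beyond the ash layer.
1979 − 810 = 1169 CE.

1169 CE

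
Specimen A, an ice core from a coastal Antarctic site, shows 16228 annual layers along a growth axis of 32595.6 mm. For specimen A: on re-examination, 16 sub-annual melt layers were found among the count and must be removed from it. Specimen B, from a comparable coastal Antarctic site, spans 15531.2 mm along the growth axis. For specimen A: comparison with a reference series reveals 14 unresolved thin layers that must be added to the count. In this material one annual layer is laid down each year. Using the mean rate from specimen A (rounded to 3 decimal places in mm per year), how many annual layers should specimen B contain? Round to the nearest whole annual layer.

Specimen A: correcting the raw count gives 16228 − 16 + 14 = 16226 true annual layers.
A: Mean rate = 32595.6 mm / 16226 years ≈ 2.009 mm per year.
B spans 15531.2 / 2.009 = 7730.81 years ≈ 7731 annual layers.

7731 annual layers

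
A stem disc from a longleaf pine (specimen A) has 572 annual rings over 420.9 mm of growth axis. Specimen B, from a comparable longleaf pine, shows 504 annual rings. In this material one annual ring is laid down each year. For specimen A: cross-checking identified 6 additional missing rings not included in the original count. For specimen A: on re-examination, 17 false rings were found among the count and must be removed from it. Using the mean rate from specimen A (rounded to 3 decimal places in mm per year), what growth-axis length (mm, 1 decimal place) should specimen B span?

378.0 mm

Specimen A: true annual ring count = 572 − 17 + 6 = 561.
A: 420.9 mm over 561 years gives 420.9 / 561 ≈ 0.750 mm/yr.
For B, 0.750 mm/year × 504 years = 378.0 mm.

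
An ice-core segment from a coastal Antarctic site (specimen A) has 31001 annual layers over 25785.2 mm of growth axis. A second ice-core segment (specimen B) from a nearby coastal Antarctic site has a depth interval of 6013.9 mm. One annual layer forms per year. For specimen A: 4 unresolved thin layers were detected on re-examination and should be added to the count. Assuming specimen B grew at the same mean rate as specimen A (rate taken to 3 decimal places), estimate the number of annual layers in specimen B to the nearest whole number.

Specimen A: adjusted count: 31001 + 4 = 31005 annual layers.
A: Extension rate ≈ 25785.2 / 31005 = 0.832 mm/yr.
For B, 6013.9 / 0.832 = 7228.25 years ≈ 7228 annual layers.

7228 annual layers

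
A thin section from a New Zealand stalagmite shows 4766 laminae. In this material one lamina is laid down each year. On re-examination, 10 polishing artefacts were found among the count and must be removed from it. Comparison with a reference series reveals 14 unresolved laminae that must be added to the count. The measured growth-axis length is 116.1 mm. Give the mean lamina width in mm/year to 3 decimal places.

True lamina count = 4766 − 10 + 14 = 4770.
Extension rate ≈ 116.1 / 4770 = 0.024 mm/year.

0.024 mm/year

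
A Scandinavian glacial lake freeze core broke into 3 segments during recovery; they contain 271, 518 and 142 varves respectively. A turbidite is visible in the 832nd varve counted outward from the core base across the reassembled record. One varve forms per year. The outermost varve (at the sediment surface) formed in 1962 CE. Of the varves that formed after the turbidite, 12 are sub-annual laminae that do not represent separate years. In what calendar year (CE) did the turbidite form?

Total varves = 271 + 518 + 142 = 931.
Between varve 832 and the sediment surface there are 931 − 832 = 99 varves.
99 − 12 false = 87 true varves after the turbidite.
Counting back 87 years from 1962 CE places the turbidite in 1962 − 87 = 1875 CE.

1875 CE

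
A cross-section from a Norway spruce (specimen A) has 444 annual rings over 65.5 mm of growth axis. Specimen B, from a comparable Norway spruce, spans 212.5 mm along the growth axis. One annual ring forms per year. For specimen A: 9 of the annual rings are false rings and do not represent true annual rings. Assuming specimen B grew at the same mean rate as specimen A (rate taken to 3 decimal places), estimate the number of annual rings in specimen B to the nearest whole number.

1407 annual rings

Specimen A: correcting the raw count gives 444 − 9 = 435 true annual rings.
A: Extension rate ≈ 65.5 / 435 = 0.151 mm per year.
Specimen B: 212.5 mm / 0.151 mm per year = 1407.28 years ≈ 1407 annual rings.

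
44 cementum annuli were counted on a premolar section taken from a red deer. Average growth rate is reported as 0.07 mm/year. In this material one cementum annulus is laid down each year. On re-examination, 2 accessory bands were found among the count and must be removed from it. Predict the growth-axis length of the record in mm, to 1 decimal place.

Correcting the raw count gives 44 − 2 = 42 true cementum annuli.
Length ≈ 0.07 × 42 = 2.9 mm.

2.9 mm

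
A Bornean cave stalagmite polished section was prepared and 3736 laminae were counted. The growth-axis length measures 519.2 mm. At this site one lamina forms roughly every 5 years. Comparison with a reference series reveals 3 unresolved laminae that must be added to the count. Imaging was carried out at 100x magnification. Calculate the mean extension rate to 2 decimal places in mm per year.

0.03 mm per year

True lamina count = 3736 + 3 = 3739.
3739 laminae at 5 years each span 3739 × 5 = 18695 years.
519.2 mm over 18695 years gives 519.2 / 18695 ≈ 0.03 mm per year.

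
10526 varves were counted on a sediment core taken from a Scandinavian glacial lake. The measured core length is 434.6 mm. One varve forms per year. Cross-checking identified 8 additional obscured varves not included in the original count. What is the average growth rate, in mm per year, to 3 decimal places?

0.041 mm per year

After corrections the count is 10526 + 8 = 10534 varves.
Mean rate = 434.6 mm / 10534 years ≈ 0.041 mm per year.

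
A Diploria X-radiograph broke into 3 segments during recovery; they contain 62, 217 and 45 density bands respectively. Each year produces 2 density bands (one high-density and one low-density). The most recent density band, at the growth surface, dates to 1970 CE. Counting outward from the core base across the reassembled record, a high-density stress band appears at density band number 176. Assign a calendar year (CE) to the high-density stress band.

1896 CE

Total density bands = 62 + 217 + 45 = 324.
Between density band 176 and the growth surface there are 324 − 176 = 148 density bands.
With 2 density bands per year, 148 / 2 = 74 years.
Counting back 74 years from 1970 CE places the high-density stress band in 1970 − 74 = 1896 CE.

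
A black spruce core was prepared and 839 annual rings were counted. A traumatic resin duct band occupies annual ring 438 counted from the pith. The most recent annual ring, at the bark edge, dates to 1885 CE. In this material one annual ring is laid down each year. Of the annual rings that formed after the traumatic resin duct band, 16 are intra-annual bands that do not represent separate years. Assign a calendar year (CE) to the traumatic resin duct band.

The traumatic resin duct band sits at annual ring 438 from the pith, so 839 − 438 = 401 annual rings formed after it.
Excluding 16 false annual rings: 401 − 16 = 385.
1885 − 385 = 1500 CE.

1500 CE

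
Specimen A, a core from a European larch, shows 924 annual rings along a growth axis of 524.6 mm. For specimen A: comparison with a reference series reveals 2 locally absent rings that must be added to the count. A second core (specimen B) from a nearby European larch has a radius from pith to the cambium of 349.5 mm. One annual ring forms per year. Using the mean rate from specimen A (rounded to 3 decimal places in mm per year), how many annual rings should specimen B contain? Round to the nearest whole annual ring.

Specimen A: after corrections the count is 924 + 2 = 926 annual rings.
A: Extension rate ≈ 524.6 / 926 = 0.567 mm/year.
For B, 349.5 / 0.567 = 616.40 years ≈ 616 annual rings.

616 annual rings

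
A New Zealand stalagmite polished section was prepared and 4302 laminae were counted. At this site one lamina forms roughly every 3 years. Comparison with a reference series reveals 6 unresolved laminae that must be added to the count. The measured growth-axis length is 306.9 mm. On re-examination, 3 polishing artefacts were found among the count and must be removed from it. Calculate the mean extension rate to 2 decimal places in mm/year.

0.02 mm/year

Adjusted count: 4302 − 3 + 6 = 4305 laminae.
Multiplying by 3 years per lamina: 4305 × 3 = 12915 years.
306.9 mm over 12915 years gives 306.9 / 12915 ≈ 0.02 mm/year.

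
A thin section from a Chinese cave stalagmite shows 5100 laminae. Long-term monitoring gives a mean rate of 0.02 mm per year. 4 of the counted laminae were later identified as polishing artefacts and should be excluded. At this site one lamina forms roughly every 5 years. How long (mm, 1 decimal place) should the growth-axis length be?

509.6 mm

Correcting the raw count gives 5100 − 4 = 5096 true laminae.
Multiplying by 5 years per lamina: 5096 × 5 = 25480 years.
Predicted length = 0.02 mm/year × 25480 years = 509.6 mm.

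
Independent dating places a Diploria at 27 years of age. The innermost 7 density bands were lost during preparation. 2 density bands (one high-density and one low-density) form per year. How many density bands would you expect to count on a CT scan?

47 density bands

27 years at 2 density bands per year gives 27 × 2 = 54 density bands.
Less the 7 uncaptured density bands: 54 − 7 = 47.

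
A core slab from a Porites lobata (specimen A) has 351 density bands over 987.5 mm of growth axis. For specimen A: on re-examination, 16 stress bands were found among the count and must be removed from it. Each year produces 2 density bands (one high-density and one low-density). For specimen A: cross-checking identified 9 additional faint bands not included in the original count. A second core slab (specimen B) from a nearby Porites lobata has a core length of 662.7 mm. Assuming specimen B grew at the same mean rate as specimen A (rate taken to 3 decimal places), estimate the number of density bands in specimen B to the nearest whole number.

Specimen A: true density band count = 351 − 16 + 9 = 344.
Specimen A: with 2 density bands per year, 344 / 2 = 172 years.
A: Extension rate ≈ 987.5 / 172 = 5.741 mm/yr.
B spans 662.7 / 5.741 = 115.43 years; at 2 density bands per year that is 115.43 × 2 ≈ 231 density bands.

231 density bands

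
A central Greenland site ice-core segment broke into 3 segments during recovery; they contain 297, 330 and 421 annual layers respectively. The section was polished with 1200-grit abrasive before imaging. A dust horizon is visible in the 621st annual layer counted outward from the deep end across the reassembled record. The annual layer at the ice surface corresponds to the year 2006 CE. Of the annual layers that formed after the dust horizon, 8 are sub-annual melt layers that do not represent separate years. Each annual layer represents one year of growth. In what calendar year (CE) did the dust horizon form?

Total annual layers = 297 + 330 + 421 = 1048.
Between annual layer 621 and the ice surface there are 1048 − 621 = 427 annual layers.
Excluding 8 false annual layers: 427 − 8 = 419.
2006 − 419 = 1587 CE.

1587 CE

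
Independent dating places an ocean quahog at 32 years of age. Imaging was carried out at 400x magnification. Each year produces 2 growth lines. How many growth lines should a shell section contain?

32 years at 2 growth lines per year gives 32 × 2 = 64 growth lines.
So 64 growth lines should be present.

64 growth lines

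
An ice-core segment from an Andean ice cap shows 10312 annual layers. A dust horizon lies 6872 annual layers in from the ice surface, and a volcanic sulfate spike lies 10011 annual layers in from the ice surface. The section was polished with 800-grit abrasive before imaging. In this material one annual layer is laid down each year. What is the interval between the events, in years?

Separation: 10011 − 6872 = 3139 annual layers.
At one annual layer per year, 3139 years elapsed between them.

3139 yr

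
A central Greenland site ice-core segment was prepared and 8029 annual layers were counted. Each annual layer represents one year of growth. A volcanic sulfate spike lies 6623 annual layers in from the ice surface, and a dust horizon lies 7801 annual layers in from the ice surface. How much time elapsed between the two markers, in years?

1178 years

Separation: 7801 − 6623 = 1178 annual layers.
One annual layer per year makes the interval 1178 years.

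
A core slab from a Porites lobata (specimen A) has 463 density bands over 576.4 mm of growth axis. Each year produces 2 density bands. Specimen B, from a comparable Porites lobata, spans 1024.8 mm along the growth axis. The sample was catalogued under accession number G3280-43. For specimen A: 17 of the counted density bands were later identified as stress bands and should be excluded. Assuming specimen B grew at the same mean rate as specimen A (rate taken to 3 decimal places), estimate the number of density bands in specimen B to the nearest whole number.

793 density bands

Specimen A: correcting the raw count gives 463 − 17 = 446 true density bands.
Specimen A: 446 density bands at 2 per year is 446 / 2 = 223 years.
A: Mean rate = 576.4 mm / 223 years ≈ 2.585 mm/year.
Specimen B: 1024.8 mm / 2.585 mm per year = 396.44 years; at 2 density bands per year that is 396.44 × 2 ≈ 793 density bands.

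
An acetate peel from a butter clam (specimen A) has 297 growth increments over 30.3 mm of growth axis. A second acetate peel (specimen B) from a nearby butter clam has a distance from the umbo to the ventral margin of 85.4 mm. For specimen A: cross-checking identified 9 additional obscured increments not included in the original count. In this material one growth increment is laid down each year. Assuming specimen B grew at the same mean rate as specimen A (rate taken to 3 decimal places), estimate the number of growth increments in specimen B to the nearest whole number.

863 growth increments

Specimen A: after corrections the count is 297 + 9 = 306 growth increments.
A: Extension rate ≈ 30.3 / 306 = 0.099 mm/yr.
Specimen B: 85.4 mm / 0.099 mm per year = 862.63 years ≈ 863 growth increments.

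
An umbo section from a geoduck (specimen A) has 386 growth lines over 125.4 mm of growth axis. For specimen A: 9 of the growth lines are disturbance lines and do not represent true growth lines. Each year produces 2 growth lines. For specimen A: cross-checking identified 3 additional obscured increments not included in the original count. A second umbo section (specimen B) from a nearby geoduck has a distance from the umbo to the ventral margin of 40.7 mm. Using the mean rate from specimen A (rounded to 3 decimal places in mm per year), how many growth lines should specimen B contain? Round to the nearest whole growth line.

123 growth lines

Specimen A: correcting the raw count gives 386 − 9 + 3 = 380 true growth lines.
Specimen A: 380 growth lines at 2 per year is 380 / 2 = 190 years.
A: 125.4 mm over 190 years gives 125.4 / 190 ≈ 0.660 mm per year.
Specimen B: 40.7 mm / 0.660 mm per year = 61.67 years; at 2 growth lines per year that is 61.67 × 2 ≈ 123 growth lines.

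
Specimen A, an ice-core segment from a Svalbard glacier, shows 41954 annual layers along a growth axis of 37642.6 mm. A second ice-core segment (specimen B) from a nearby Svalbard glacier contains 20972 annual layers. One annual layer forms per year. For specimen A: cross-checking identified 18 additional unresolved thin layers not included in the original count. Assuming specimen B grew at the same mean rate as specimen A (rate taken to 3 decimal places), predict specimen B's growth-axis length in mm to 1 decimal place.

Specimen A: true annual layer count = 41954 + 18 = 41972.
A: Mean rate = 37642.6 mm / 41972 years ≈ 0.897 mm/year.
Length of B = 0.897 × 20972 = 18811.9 mm.

18811.9 mm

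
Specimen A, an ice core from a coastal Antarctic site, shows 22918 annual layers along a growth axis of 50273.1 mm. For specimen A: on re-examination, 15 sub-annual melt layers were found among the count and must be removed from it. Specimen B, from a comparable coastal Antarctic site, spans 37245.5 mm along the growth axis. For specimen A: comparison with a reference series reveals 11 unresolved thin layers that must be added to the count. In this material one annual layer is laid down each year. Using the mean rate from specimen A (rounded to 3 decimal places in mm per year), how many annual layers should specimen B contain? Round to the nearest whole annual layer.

16976 annual layers

Specimen A: after corrections the count is 22918 − 15 + 11 = 22914 annual layers.
A: Extension rate ≈ 50273.1 / 22914 = 2.194 mm/yr.
B spans 37245.5 / 2.194 = 16976.07 years ≈ 16976 annual layers.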